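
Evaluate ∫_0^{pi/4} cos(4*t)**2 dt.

pi/8

Use the identity cos^2(4*t) = (1 + cos(8*t))/2.
An antiderivative is F(t) = t/2 + sin(8*t)/16.
Then F(pi/4) - F(0) = (pi/8) - (0) = pi/8.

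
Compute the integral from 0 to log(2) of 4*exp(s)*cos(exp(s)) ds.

Let u = exp(s), so du = exp(s) ds. When s = 0, u = 1; when s = log(2), u = 2.
The integral becomes 4·∫ cos(u) du from 1 to 2, with antiderivative 4*sin(u).
Back in s: F(s) = 4*sin(exp(s)).
Then F(log(2)) - F(0) = (4*sin(2)) - (4*sin(1)) = -4*sin(1) + 4*sin(2).

-4*sin(1) + 4*sin(2)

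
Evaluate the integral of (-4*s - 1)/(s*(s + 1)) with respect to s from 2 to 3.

Factor the denominator: s**2 + s = (s + 1)s.
Partial fractions: (-4*s - 1)/(s*(s + 1)) = -3/(s + 1) - 1/s.
An antiderivative is F(s) = -log(s) - 3*log(s + 1).
Then F(3) - F(2) = (-6*log(2) - log(3)) - (-log(54)) = log(9/32).

log(9/32)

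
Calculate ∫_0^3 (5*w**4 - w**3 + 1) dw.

903/4

By the power rule, an antiderivative is F(w) = w**5 - w**4/4 + w.
Then F(3) - F(0) = (903/4) - (0) = 903/4.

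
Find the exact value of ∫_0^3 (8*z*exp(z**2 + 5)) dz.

-4*(1 - exp(9))*exp(5)

Let u = z**2 + 5, so du = 2*z dz. When z = 0, u = 5; when z = 3, u = 14.
The integral becomes 4·∫ exp(u) du from 5 to 14, with antiderivative 4*exp(u).
Back in z: F(z) = 4*exp(z**2 + 5).
Then F(3) - F(0) = (4*exp(14)) - (4*exp(5)) = -4*(1 - exp(9))*exp(5).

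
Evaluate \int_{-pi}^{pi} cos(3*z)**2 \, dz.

pi

Use the identity cos^2(3*z) = (1 + cos(6*z))/2.
An antiderivative is F(z) = z/2 + sin(6*z)/12.
Then F(pi) - F(-pi) = (pi/2) - (-pi/2) = pi.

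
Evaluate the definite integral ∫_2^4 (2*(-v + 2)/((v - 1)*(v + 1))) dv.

Factor the denominator: v**2 - 1 = (v + 1)(v - 1).
Partial fractions: 2*(-v + 2)/((v - 1)*(v + 1)) = -3/(v + 1) + 1/(v - 1).
An antiderivative is F(v) = log(v - 1) - 3*log(v + 1).
Then F(4) - F(2) = (-3*log(5) + log(3)) - (-log(27)) = -3*log(5) + 4*log(3).

-3*log(5) + 4*log(3)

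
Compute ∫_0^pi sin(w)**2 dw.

Use the identity sin^2(w) = (1 - cos(2*w))/2.
An antiderivative is F(w) = w/2 - sin(2*w)/4.
Then F(pi) - F(0) = (pi/2) - (0) = pi/2.

pi/2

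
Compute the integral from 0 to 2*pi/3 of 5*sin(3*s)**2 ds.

Use the identity sin^2(3*s) = (1 - cos(6*s))/2.
An antiderivative is F(s) = 5*s/2 - 5*sin(6*s)/12.
Then F(2*pi/3) - F(0) = (5*pi/3) - (0) = 5*pi/3.

5*pi/3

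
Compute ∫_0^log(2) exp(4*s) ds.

15/4

Let u = exp(s), so du = exp(s) ds. When s = 0, u = 1; when s = log(2), u = 2.
The integral becomes ∫ u**3 du from 1 to 2, with antiderivative u**4/4.
Back in s: F(s) = exp(4*s)/4.
Then F(log(2)) - F(0) = (4) - (1/4) = 15/4.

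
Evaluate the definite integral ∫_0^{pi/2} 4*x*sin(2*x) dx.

pi

Integrate by parts once (u = x, dv = 4*sin(2*x) dx).
An antiderivative is F(x) = -2*x*cos(2*x) + sin(2*x).
Then F(pi/2) - F(0) = (pi) - (0) = pi.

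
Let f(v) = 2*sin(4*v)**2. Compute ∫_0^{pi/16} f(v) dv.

Use the identity sin^2(4*v) = (1 - cos(8*v))/2.
An antiderivative is F(v) = v - sin(8*v)/8.
Then F(pi/16) - F(0) = (-1/8 + pi/16) - (0) = -1/8 + pi/16.

-1/8 + pi/16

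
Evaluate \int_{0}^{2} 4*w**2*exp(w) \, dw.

-8 + 8*exp(2)

Integrate by parts twice (u = w^2, dv = 4*exp(w) dw).
An antiderivative is F(w) = (4*w**2 - 8*w + 8)*exp(w).
Then F(2) - F(0) = (8*exp(2)) - (8) = -8 + 8*exp(2).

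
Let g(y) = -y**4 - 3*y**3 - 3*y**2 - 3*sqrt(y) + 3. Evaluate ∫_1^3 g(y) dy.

By the power rule, an antiderivative is F(y) = -y**5/5 - 3*y**4/4 - 2*y**(3/2) - y**3 + 3*y.
Then F(3) - F(1) = (-2547/20 - 6*sqrt(3)) - (-19/20) = -632/5 - 6*sqrt(3).

-632/5 - 6*sqrt(3)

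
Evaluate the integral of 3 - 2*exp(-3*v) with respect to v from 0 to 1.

2*exp(-3)/3 + 7/3

An antiderivative is F(v) = 3*v + 2*exp(-3*v)/3.
Then F(1) - F(0) = (2*exp(-3)/3 + 3) - (2/3) = 2*exp(-3)/3 + 7/3.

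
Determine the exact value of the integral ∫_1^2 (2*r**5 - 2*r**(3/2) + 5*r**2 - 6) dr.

By the power rule, an antiderivative is F(r) = r**6/3 - 4*r**(5/2)/5 + 5*r**3/3 - 6*r.
Then F(2) - F(1) = (68/3 - 16*sqrt(2)/5) - (-24/5) = 412/15 - 16*sqrt(2)/5.

412/15 - 16*sqrt(2)/5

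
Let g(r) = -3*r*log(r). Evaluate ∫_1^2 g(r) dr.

9/4 - log(64)

Integrate by parts once (u = ln r, dv = -3*r dr).
An antiderivative is F(r) = -3*r**2*(2*log(r) - 1)/4.
Then F(2) - F(1) = (3 - log(64)) - (3/4) = 9/4 - log(64).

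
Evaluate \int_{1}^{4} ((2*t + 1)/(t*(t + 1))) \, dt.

log(10)

Factor the denominator: t**2 + t = (t + 1)t.
Partial fractions: (2*t + 1)/(t*(t + 1)) = 1/(t + 1) + 1/t.
An antiderivative is F(t) = log(t) + log(t + 1).
Then F(4) - F(1) = (log(20)) - (log(2)) = log(10).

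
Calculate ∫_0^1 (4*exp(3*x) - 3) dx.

An antiderivative is F(x) = 4*exp(3*x)/3 - 3*x.
Then F(1) - F(0) = (-3 + 4*exp(3)/3) - (4/3) = -13/3 + 4*exp(3)/3.

-13/3 + 4*exp(3)/3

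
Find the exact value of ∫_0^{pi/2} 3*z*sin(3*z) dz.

-1/3

Integrate by parts once (u = z, dv = 3*sin(3*z) dz).
An antiderivative is F(z) = -z*cos(3*z) + sin(3*z)/3.
Then F(pi/2) - F(0) = (-1/3) - (0) = -1/3.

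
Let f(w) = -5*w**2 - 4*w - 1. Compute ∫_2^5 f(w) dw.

-240

By the power rule, an antiderivative is F(w) = -5*w**3/3 - 2*w**2 - w.
Then F(5) - F(2) = (-790/3) - (-70/3) = -240.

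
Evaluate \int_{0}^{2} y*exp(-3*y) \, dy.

Integrate by parts once (u = y, dv = exp(-3*y) dy).
An antiderivative is F(y) = (-3*y - 1)*exp(-3*y)/9.
Then F(2) - F(0) = (-7*exp(-6)/9) - (-1/9) = (-7 + exp(6))*exp(-6)/9.

(-7 + exp(6))*exp(-6)/9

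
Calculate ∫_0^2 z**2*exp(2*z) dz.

-1/4 + 5*exp(4)/4

Integrate by parts twice (u = z^2, dv = exp(2*z) dz).
An antiderivative is F(z) = (2*z**2 - 2*z + 1)*exp(2*z)/4.
Then F(2) - F(0) = (5*exp(4)/4) - (1/4) = -1/4 + 5*exp(4)/4.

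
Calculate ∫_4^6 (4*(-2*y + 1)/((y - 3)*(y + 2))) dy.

Factor the denominator: y**2 - y - 6 = (y + 2)(y - 3).
Partial fractions: 4*(-2*y + 1)/((y - 3)*(y + 2)) = -4/(y + 2) - 4/(y - 3).
An antiderivative is F(y) = -4*log(y - 3) - 4*log(y + 2).
Then F(6) - F(4) = (-12*log(2) - 4*log(3)) - (-4*log(3) - 4*log(2)) = -8*log(2).

-8*log(2)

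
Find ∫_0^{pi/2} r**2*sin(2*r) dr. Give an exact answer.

-1/2 + pi**2/8

Integrate by parts twice (u = r^2, dv = sin(2*r) dr).
An antiderivative is F(r) = -r**2*cos(2*r)/2 + r*sin(2*r)/2 + cos(2*r)/4.
Then F(pi/2) - F(0) = (-1/4 + pi**2/8) - (1/4) = -1/2 + pi**2/8.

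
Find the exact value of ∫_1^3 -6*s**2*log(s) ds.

52/3 - 54*log(3)

Integrate by parts once (u = ln s, dv = -6*s**2 ds).
An antiderivative is F(s) = -2*s**3*(3*log(s) - 1)/3.
Then F(3) - F(1) = (18 - 54*log(3)) - (2/3) = 52/3 - 54*log(3).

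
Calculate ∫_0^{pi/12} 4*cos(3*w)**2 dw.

1/3 + pi/6

Use the identity cos^2(3*w) = (1 + cos(6*w))/2.
An antiderivative is F(w) = 2*w + sin(6*w)/3.
Then F(pi/12) - F(0) = (1/3 + pi/6) - (0) = 1/3 + pi/6.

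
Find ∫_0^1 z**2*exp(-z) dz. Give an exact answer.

Integrate by parts twice (u = z^2, dv = exp(-z) dz).
An antiderivative is F(z) = (-z**2 - 2*z - 2)*exp(-z).
Then F(1) - F(0) = (-5*exp(-1)) - (-2) = 2 - 5*exp(-1).

2 - 5*exp(-1)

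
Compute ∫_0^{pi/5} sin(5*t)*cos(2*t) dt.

Use the identity sin(5*t)cos(2*t) = [sin(7*t) + sin(3*t)]/2.
An antiderivative is F(t) = -cos(3*t)/6 - cos(7*t)/14.
Then F(pi/5) - F(0) = (-5/84 + 5*sqrt(5)/84) - (-5/21) = 5*sqrt(5)/84 + 5/28.

5*sqrt(5)/84 + 5/28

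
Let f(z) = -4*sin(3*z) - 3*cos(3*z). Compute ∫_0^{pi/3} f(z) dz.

-8/3

An antiderivative is F(z) = -sin(3*z) + 4*cos(3*z)/3.
Then F(pi/3) - F(0) = (-4/3) - (4/3) = -8/3.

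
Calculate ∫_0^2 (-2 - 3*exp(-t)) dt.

An antiderivative is F(t) = -2*t + 3*exp(-t).
Then F(2) - F(0) = (-4 + 3*exp(-2)) - (3) = -7 + 3*exp(-2).

-7 + 3*exp(-2)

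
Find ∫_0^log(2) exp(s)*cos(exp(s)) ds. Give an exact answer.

-sin(1) + sin(2)

Let u = exp(s), so du = exp(s) ds. When s = 0, u = 1; when s = log(2), u = 2.
The integral becomes ∫ cos(u) du from 1 to 2, with antiderivative sin(u).
Back in s: F(s) = sin(exp(s)).
Then F(log(2)) - F(0) = (sin(2)) - (sin(1)) = -sin(1) + sin(2).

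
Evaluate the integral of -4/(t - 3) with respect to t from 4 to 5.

An antiderivative is F(t) = -4*log(t - 3).
Then F(5) - F(4) = (-log(16)) - (0) = -log(16).

-log(16)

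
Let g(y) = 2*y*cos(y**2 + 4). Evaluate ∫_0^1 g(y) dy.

Let u = y**2 + 4, so du = 2*y dy. When y = 0, u = 4; when y = 1, u = 5.
The integral becomes ∫ cos(u) du from 4 to 5, with antiderivative sin(u).
Back in y: F(y) = sin(y**2 + 4).
Then F(1) - F(0) = (sin(5)) - (sin(4)) = sin(5) - sin(4).

sin(5) - sin(4)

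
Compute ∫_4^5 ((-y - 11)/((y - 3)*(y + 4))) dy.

Factor the denominator: y**2 + y - 12 = (y + 4)(y - 3).
Partial fractions: (-y - 11)/((y - 3)*(y + 4)) = 1/(y + 4) - 2/(y - 3).
An antiderivative is F(y) = -2*log(y - 3) + log(y + 4).
Then F(5) - F(4) = (log(9/4)) - (log(8)) = log(9/32).

log(9/32)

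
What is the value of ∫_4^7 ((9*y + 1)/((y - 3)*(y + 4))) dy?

Factor the denominator: y**2 + y - 12 = (y + 4)(y - 3).
Partial fractions: (9*y + 1)/((y - 3)*(y + 4)) = 5/(y + 4) + 4/(y - 3).
An antiderivative is F(y) = 4*log(y - 3) + 5*log(y + 4).
Then F(7) - F(4) = (8*log(2) + 5*log(11)) - (15*log(2)) = -7*log(2) + 5*log(11).

-7*log(2) + 5*log(11)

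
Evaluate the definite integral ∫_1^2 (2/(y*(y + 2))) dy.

Factor the denominator: y**2 + 2*y = (y + 2)y.
Partial fractions: 2/(y*(y + 2)) = -1/(y + 2) + 1/y.
An antiderivative is F(y) = log(y) - log(y + 2).
Then F(2) - F(1) = (-log(2)) - (-log(3)) = log(3/2).

log(3/2)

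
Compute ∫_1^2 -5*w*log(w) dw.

15/4 - 10*log(2)

Integrate by parts once (u = ln w, dv = -5*w dw).
An antiderivative is F(w) = -5*w**2*(2*log(w) - 1)/4.
Then F(2) - F(1) = (5 - 10*log(2)) - (5/4) = 15/4 - 10*log(2).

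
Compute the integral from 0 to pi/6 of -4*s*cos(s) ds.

Integrate by parts once (u = s, dv = -4*cos(s) ds).
An antiderivative is F(s) = -4*s*sin(s) - 4*cos(s).
Then F(pi/6) - F(0) = (-2*sqrt(3) - pi/3) - (-4) = -2*sqrt(3) - pi/3 + 4.

-2*sqrt(3) - pi/3 + 4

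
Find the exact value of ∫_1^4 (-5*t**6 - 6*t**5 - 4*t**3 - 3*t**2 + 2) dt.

-112764/7

By the power rule, an antiderivative is F(t) = -5*t**7/7 - t**6 - t**4 - t**3 + 2*t.
Then F(4) - F(1) = (-112776/7) - (-12/7) = -112764/7.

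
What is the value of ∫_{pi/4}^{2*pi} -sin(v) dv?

An antiderivative is F(v) = cos(v).
Then F(2*pi) - F(pi/4) = (1) - (sqrt(2)/2) = 1 - sqrt(2)/2.

1 - sqrt(2)/2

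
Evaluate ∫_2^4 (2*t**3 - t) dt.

By the power rule, an antiderivative is F(t) = t**4/2 - t**2/2.
Then F(4) - F(2) = (120) - (6) = 114.

114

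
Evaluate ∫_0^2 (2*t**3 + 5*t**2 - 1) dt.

By the power rule, an antiderivative is F(t) = t**4/2 + 5*t**3/3 - t.
Then F(2) - F(0) = (58/3) - (0) = 58/3.

58/3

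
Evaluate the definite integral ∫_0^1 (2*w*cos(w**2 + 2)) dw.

Let u = w**2 + 2, so du = 2*w dw. When w = 0, u = 2; when w = 1, u = 3.
The integral becomes ∫ cos(u) du from 2 to 3, with antiderivative sin(u).
Back in w: F(w) = sin(w**2 + 2).
Then F(1) - F(0) = (sin(3)) - (sin(2)) = -sin(2) + sin(3).

-sin(2) + sin(3)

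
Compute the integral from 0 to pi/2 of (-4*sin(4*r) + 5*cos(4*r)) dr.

0

An antiderivative is F(r) = 5*sin(4*r)/4 + cos(4*r).
Then F(pi/2) - F(0) = (1) - (1) = 0.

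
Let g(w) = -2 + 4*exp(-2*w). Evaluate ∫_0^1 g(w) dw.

-2*exp(-2)

An antiderivative is F(w) = -2*w - 2*exp(-2*w).
Then F(1) - F(0) = (-2 - 2*exp(-2)) - (-2) = -2*exp(-2).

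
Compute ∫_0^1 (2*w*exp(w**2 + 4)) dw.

-exp(4) + exp(5)

Let u = w**2 + 4, so du = 2*w dw. When w = 0, u = 4; when w = 1, u = 5.
The integral becomes ∫ exp(u) du from 4 to 5, with antiderivative exp(u).
Back in w: F(w) = exp(w**2 + 4).
Then F(1) - F(0) = (exp(5)) - (exp(4)) = -exp(4) + exp(5).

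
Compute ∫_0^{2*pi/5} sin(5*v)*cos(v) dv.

25/96 - 5*sqrt(5)/96

Use the identity sin(5*v)cos(v) = [sin(6*v) + sin(4*v)]/2.
An antiderivative is F(v) = -cos(4*v)/8 - cos(6*v)/12.
Then F(2*pi/5) - F(0) = (5/96 - 5*sqrt(5)/96) - (-5/24) = 25/96 - 5*sqrt(5)/96.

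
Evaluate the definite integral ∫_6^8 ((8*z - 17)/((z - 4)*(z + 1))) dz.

-5*log(7) + 3*log(2) + 10*log(3)

Factor the denominator: z**2 - 3*z - 4 = (z + 1)(z - 4).
Partial fractions: (8*z - 17)/((z - 4)*(z + 1)) = 5/(z + 1) + 3/(z - 4).
An antiderivative is F(z) = 3*log(z - 4) + 5*log(z + 1).
Then F(8) - F(6) = (6*log(2) + 10*log(3)) - (3*log(2) + 5*log(7)) = -5*log(7) + 3*log(2) + 10*log(3).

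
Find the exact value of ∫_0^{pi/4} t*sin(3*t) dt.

Integrate by parts once (u = t, dv = sin(3*t) dt).
An antiderivative is F(t) = -t*cos(3*t)/3 + sin(3*t)/9.
Then F(pi/4) - F(0) = (sqrt(2)*(4 + 3*pi)/72) - (0) = sqrt(2)*(4 + 3*pi)/72.

sqrt(2)*(4 + 3*pi)/72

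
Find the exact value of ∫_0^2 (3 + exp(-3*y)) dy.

19/3 - exp(-6)/3

An antiderivative is F(y) = 3*y - exp(-3*y)/3.
Then F(2) - F(0) = (6 - exp(-6)/3) - (-1/3) = 19/3 - exp(-6)/3.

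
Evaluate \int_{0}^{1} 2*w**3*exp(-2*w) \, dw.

3/4 - 19*exp(-2)/4

Integrate by parts 3 times (u = w^3, dv = 2*exp(-2*w) dw).
An antiderivative is F(w) = (-4*w**3 - 6*w**2 - 6*w - 3)*exp(-2*w)/4.
Then F(1) - F(0) = (-19*exp(-2)/4) - (-3/4) = 3/4 - 19*exp(-2)/4.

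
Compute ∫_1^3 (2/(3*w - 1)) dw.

An antiderivative is F(w) = 2*log(3*w - 1)/3.
Then F(3) - F(1) = (log(4)) - (2*log(2)/3) = 4*log(2)/3.

4*log(2)/3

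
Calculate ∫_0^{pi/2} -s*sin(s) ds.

Integrate by parts once (u = s, dv = -sin(s) ds).
An antiderivative is F(s) = s*cos(s) - sin(s).
Then F(pi/2) - F(0) = (-1) - (0) = -1.

-1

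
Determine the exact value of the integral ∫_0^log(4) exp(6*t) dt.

Let u = exp(t), so du = exp(t) dt. When t = 0, u = 1; when t = log(4), u = 4.
The integral becomes ∫ u**5 du from 1 to 4, with antiderivative u**6/6.
Back in t: F(t) = exp(6*t)/6.
Then F(log(4)) - F(0) = (2048/3) - (1/6) = 1365/2.

1365/2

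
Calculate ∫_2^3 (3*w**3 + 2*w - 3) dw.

By the power rule, an antiderivative is F(w) = 3*w**4/4 + w**2 - 3*w.
Then F(3) - F(2) = (243/4) - (10) = 203/4.

203/4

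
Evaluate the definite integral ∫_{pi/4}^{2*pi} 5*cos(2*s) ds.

-5/2

An antiderivative is F(s) = 5*sin(2*s)/2.
Then F(2*pi) - F(pi/4) = (0) - (5/2) = -5/2.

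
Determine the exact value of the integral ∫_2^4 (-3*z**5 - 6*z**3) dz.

-2376

By the power rule, an antiderivative is F(z) = -z**6/2 - 3*z**4/2.
Then F(4) - F(2) = (-2432) - (-56) = -2376.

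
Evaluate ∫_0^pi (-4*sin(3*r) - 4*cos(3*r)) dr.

An antiderivative is F(r) = -4*sin(3*r)/3 + 4*cos(3*r)/3.
Then F(pi) - F(0) = (-4/3) - (4/3) = -8/3.

-8/3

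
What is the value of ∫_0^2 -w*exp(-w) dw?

-1 + 3*exp(-2)

Integrate by parts once (u = w, dv = -exp(-w) dw).
An antiderivative is F(w) = (w + 1)*exp(-w).
Then F(2) - F(0) = (3*exp(-2)) - (1) = -1 + 3*exp(-2).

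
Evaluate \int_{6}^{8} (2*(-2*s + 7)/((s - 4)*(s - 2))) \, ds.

Factor the denominator: s**2 - 6*s + 8 = (s - 2)(s - 4).
Partial fractions: 2*(-2*s + 7)/((s - 4)*(s - 2)) = -3/(s - 2) - 1/(s - 4).
An antiderivative is F(s) = -log(s - 4) - 3*log(s - 2).
Then F(8) - F(6) = (-5*log(2) - 3*log(3)) - (-7*log(2)) = log(4/27).

log(4/27)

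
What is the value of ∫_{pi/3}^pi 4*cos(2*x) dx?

An antiderivative is F(x) = 2*sin(2*x).
Then F(pi) - F(pi/3) = (0) - (sqrt(3)) = -sqrt(3).

-sqrt(3)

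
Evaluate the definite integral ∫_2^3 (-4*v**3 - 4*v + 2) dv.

By the power rule, an antiderivative is F(v) = -v**4 - 2*v**2 + 2*v.
Then F(3) - F(2) = (-93) - (-20) = -73.

-73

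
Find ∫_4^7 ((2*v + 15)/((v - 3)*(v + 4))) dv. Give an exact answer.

Factor the denominator: v**2 + v - 12 = (v + 4)(v - 3).
Partial fractions: (2*v + 15)/((v - 3)*(v + 4)) = -1/(v + 4) + 3/(v - 3).
An antiderivative is F(v) = 3*log(v - 3) - log(v + 4).
Then F(7) - F(4) = (log(64/11)) - (-log(8)) = -log(11) + 9*log(2).

-log(11) + 9*log(2)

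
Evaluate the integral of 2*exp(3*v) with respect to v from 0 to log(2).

14/3

Let u = exp(v), so du = exp(v) dv. When v = 0, u = 1; when v = log(2), u = 2.
The integral becomes 2·∫ u**2 du from 1 to 2, with antiderivative 2*u**3/3.
Back in v: F(v) = 2*exp(3*v)/3.
Then F(log(2)) - F(0) = (16/3) - (2/3) = 14/3.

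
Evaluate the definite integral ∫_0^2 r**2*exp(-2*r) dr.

(-13 + exp(4))*exp(-4)/4

Integrate by parts twice (u = r^2, dv = exp(-2*r) dr).
An antiderivative is F(r) = (-2*r**2 - 2*r - 1)*exp(-2*r)/4.
Then F(2) - F(0) = (-13*exp(-4)/4) - (-1/4) = (-13 + exp(4))*exp(-4)/4.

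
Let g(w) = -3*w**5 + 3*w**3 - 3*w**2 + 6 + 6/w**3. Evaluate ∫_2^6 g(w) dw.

-67558/3

By the power rule, an antiderivative is F(w) = -w**6/2 + 3*w**4/4 - w**3 + 6*w - 3/w**2.
Then F(6) - F(2) = (-270433/12) - (-67/4) = -67558/3.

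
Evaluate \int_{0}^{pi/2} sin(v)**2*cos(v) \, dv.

Let u = sin(v), so du = cos(v) dv. When v = 0, u = 0; when v = pi/2, u = 1.
The integral becomes ∫ u**2 du from 0 to 1, with antiderivative u**3/3.
Back in v: F(v) = sin(v)**3/3.
Then F(pi/2) - F(0) = (1/3) - (0) = 1/3.

1/3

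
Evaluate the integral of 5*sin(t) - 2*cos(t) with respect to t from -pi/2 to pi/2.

An antiderivative is F(t) = -2*sin(t) - 5*cos(t).
Then F(pi/2) - F(-pi/2) = (-2) - (2) = -4.

-4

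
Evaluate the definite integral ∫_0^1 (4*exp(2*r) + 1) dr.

-1 + 2*exp(2)

An antiderivative is F(r) = 2*exp(2*r) + r.
Then F(1) - F(0) = (1 + 2*exp(2)) - (2) = -1 + 2*exp(2).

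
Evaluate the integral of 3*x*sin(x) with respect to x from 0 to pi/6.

Integrate by parts once (u = x, dv = 3*sin(x) dx).
An antiderivative is F(x) = -3*x*cos(x) + 3*sin(x).
Then F(pi/6) - F(0) = (-sqrt(3)*pi/4 + 3/2) - (0) = -sqrt(3)*pi/4 + 3/2.

-sqrt(3)*pi/4 + 3/2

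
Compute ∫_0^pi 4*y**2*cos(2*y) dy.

Integrate by parts twice (u = y^2, dv = 4*cos(2*y) dy).
An antiderivative is F(y) = 2*y**2*sin(2*y) + 2*y*cos(2*y) - sin(2*y).
Then F(pi) - F(0) = (2*pi) - (0) = 2*pi.

2*pi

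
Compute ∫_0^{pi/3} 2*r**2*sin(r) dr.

-2 - pi**2/9 + 2*sqrt(3)*pi/3

Integrate by parts twice (u = r^2, dv = 2*sin(r) dr).
An antiderivative is F(r) = -2*r**2*cos(r) + 4*r*sin(r) + 4*cos(r).
Then F(pi/3) - F(0) = (-pi**2/9 + 2 + 2*sqrt(3)*pi/3) - (4) = -2 - pi**2/9 + 2*sqrt(3)*pi/3.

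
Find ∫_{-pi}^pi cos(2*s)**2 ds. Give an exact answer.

Use the identity cos^2(2*s) = (1 + cos(4*s))/2.
An antiderivative is F(s) = s/2 + sin(4*s)/8.
Then F(pi) - F(-pi) = (pi/2) - (-pi/2) = pi.

pi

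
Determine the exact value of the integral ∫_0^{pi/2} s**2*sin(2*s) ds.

-1/2 + pi**2/8

Integrate by parts twice (u = s^2, dv = sin(2*s) ds).
An antiderivative is F(s) = -s**2*cos(2*s)/2 + s*sin(2*s)/2 + cos(2*s)/4.
Then F(pi/2) - F(0) = (-1/4 + pi**2/8) - (1/4) = -1/2 + pi**2/8.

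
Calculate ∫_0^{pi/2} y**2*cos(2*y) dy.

Integrate by parts twice (u = y^2, dv = cos(2*y) dy).
An antiderivative is F(y) = y**2*sin(2*y)/2 + y*cos(2*y)/2 - sin(2*y)/4.
Then F(pi/2) - F(0) = (-pi/4) - (0) = -pi/4.

-pi/4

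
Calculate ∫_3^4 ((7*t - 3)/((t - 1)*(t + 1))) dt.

Factor the denominator: t**2 - 1 = (t + 1)(t - 1).
Partial fractions: (7*t - 3)/((t - 1)*(t + 1)) = 5/(t + 1) + 2/(t - 1).
An antiderivative is F(t) = 2*log(t - 1) + 5*log(t + 1).
Then F(4) - F(3) = (2*log(3) + 5*log(5)) - (12*log(2)) = -12*log(2) + 2*log(3) + 5*log(5).

-12*log(2) + 2*log(3) + 5*log(5)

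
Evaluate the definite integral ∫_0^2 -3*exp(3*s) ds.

1 - exp(6)

An antiderivative is F(s) = -exp(3*s).
Then F(2) - F(0) = (-exp(6)) - (-1) = 1 - exp(6).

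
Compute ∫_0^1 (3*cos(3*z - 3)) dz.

sin(3)

Let u = 3*z - 3, so du = 3 dz. When z = 0, u = -3; when z = 1, u = 0.
The integral becomes ∫ cos(u) du from -3 to 0, with antiderivative sin(u).
Back in z: F(z) = sin(3*z - 3).
Then F(1) - F(0) = (0) - (-sin(3)) = sin(3).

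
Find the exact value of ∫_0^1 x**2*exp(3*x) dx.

Integrate by parts twice (u = x^2, dv = exp(3*x) dx).
An antiderivative is F(x) = (9*x**2 - 6*x + 2)*exp(3*x)/27.
Then F(1) - F(0) = (5*exp(3)/27) - (2/27) = -2/27 + 5*exp(3)/27.

-2/27 + 5*exp(3)/27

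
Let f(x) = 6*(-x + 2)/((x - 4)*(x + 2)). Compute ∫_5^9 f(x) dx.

Factor the denominator: x**2 - 2*x - 8 = (x + 2)(x - 4).
Partial fractions: 6*(-x + 2)/((x - 4)*(x + 2)) = -4/(x + 2) - 2/(x - 4).
An antiderivative is F(x) = -2*log(x - 4) - 4*log(x + 2).
Then F(9) - F(5) = (-4*log(11) - 2*log(5)) - (-4*log(7)) = -4*log(11) - 2*log(5) + 4*log(7).

-4*log(11) - 2*log(5) + 4*log(7)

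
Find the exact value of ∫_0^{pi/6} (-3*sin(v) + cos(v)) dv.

An antiderivative is F(v) = sin(v) + 3*cos(v).
Then F(pi/6) - F(0) = (1/2 + 3*sqrt(3)/2) - (3) = -5/2 + 3*sqrt(3)/2.

-5/2 + 3*sqrt(3)/2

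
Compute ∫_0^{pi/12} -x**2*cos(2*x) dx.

-sqrt(3)*pi/48 - pi**2/576 + 1/8

Integrate by parts twice (u = x^2, dv = -cos(2*x) dx).
An antiderivative is F(x) = -x**2*sin(2*x)/2 - x*cos(2*x)/2 + sin(2*x)/4.
Then F(pi/12) - F(0) = (-sqrt(3)*pi/48 - pi**2/576 + 1/8) - (0) = -sqrt(3)*pi/48 - pi**2/576 + 1/8.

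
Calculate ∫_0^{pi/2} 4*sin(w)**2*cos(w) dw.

4/3

Let u = sin(w), so du = cos(w) dw. When w = 0, u = 0; when w = pi/2, u = 1.
The integral becomes 4·∫ u**2 du from 0 to 1, with antiderivative 4*u**3/3.
Back in w: F(w) = 4*sin(w)**3/3.
Then F(pi/2) - F(0) = (4/3) - (0) = 4/3.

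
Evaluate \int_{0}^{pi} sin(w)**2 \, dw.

pi/2

Use the identity sin^2(w) = (1 - cos(2*w))/2.
An antiderivative is F(w) = w/2 - sin(2*w)/4.
Then F(pi) - F(0) = (pi/2) - (0) = pi/2.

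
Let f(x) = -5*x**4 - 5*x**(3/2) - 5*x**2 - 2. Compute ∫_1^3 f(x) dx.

By the power rule, an antiderivative is F(x) = -2*x**(5/2) - x**5 - 5*x**3/3 - 2*x.
Then F(3) - F(1) = (-294 - 18*sqrt(3)) - (-20/3) = -862/3 - 18*sqrt(3).

-862/3 - 18*sqrt(3)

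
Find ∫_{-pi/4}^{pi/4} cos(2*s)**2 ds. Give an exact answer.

pi/4

Use the identity cos^2(2*s) = (1 + cos(4*s))/2.
An antiderivative is F(s) = s/2 + sin(4*s)/8.
Then F(pi/4) - F(-pi/4) = (pi/8) - (-pi/8) = pi/4.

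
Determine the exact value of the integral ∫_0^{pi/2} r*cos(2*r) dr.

Integrate by parts once (u = r, dv = cos(2*r) dr).
An antiderivative is F(r) = r*sin(2*r)/2 + cos(2*r)/4.
Then F(pi/2) - F(0) = (-1/4) - (1/4) = -1/2.

-1/2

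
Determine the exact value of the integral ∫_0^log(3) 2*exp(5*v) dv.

Let u = exp(v), so du = exp(v) dv. When v = 0, u = 1; when v = log(3), u = 3.
The integral becomes 2·∫ u**4 du from 1 to 3, with antiderivative 2*u**5/5.
Back in v: F(v) = 2*exp(5*v)/5.
Then F(log(3)) - F(0) = (486/5) - (2/5) = 484/5.

484/5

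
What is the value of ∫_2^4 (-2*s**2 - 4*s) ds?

-184/3

By the power rule, an antiderivative is F(s) = -2*s**3/3 - 2*s**2.
Then F(4) - F(2) = (-224/3) - (-40/3) = -184/3.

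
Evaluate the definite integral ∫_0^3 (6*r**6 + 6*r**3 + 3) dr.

By the power rule, an antiderivative is F(r) = 6*r**7/7 + 3*r**4/2 + 3*r.
Then F(3) - F(0) = (28071/14) - (0) = 28071/14.

28071/14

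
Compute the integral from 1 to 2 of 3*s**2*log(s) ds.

Integrate by parts once (u = ln s, dv = 3*s**2 ds).
An antiderivative is F(s) = s**3*(3*log(s) - 1)/3.
Then F(2) - F(1) = (-8/3 + 8*log(2)) - (-1/3) = -7/3 + 8*log(2).

-7/3 + 8*log(2)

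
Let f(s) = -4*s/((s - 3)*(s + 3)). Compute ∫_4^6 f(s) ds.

-6*log(3) + 2*log(7)

Factor the denominator: s**2 - 9 = (s + 3)(s - 3).
Partial fractions: -4*s/((s - 3)*(s + 3)) = -2/(s + 3) - 2/(s - 3).
An antiderivative is F(s) = -2*log(s - 3) - 2*log(s + 3).
Then F(6) - F(4) = (-6*log(3)) - (-log(49)) = -6*log(3) + 2*log(7).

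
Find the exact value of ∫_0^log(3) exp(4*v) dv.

Let u = exp(v), so du = exp(v) dv. When v = 0, u = 1; when v = log(3), u = 3.
The integral becomes ∫ u**3 du from 1 to 3, with antiderivative u**4/4.
Back in v: F(v) = exp(4*v)/4.
Then F(log(3)) - F(0) = (81/4) - (1/4) = 20.

20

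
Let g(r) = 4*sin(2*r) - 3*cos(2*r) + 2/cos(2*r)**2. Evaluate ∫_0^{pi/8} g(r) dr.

3 - 7*sqrt(2)/4

An antiderivative is F(r) = -3*sin(2*r)/2 - 2*cos(2*r) + tan(2*r).
Then F(pi/8) - F(0) = (1 - 7*sqrt(2)/4) - (-2) = 3 - 7*sqrt(2)/4.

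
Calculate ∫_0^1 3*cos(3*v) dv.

sin(3)

Let u = 3*v, so du = 3 dv. When v = 0, u = 0; when v = 1, u = 3.
The integral becomes ∫ cos(u) du from 0 to 3, with antiderivative sin(u).
Back in v: F(v) = sin(3*v).
Then F(1) - F(0) = (sin(3)) - (0) = sin(3).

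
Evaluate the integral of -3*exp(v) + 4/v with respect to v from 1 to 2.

-3*exp(2) + log(16) + 3*exp(1)

An antiderivative is F(v) = -3*exp(v) + 4*log(v).
Then F(2) - F(1) = (-3*exp(2) + log(16)) - (-3*exp(1)) = -3*exp(2) + log(16) + 3*exp(1).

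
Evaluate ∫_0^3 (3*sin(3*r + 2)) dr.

Let u = 3*r + 2, so du = 3 dr. When r = 0, u = 2; when r = 3, u = 11.
The integral becomes ∫ sin(u) du from 2 to 11, with antiderivative -cos(u).
Back in r: F(r) = -cos(3*r + 2).
Then F(3) - F(0) = (-cos(11)) - (-cos(2)) = cos(2) - cos(11).

cos(2) - cos(11)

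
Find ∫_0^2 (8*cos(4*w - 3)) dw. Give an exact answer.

Let u = 4*w - 3, so du = 4 dw. When w = 0, u = -3; when w = 2, u = 5.
The integral becomes 2·∫ cos(u) du from -3 to 5, with antiderivative 2*sin(u).
Back in w: F(w) = 2*sin(4*w - 3).
Then F(2) - F(0) = (2*sin(5)) - (-2*sin(3)) = 2*sin(5) + 2*sin(3).

2*sin(5) + 2*sin(3)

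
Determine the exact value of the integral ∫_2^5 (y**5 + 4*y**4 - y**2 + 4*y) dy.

By the power rule, an antiderivative is F(y) = y**6/6 + 4*y**5/5 - y**3/3 + 2*y**2.
Then F(5) - F(2) = (10225/2) - (208/5) = 50709/10.

50709/10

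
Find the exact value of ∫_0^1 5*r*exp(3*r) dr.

Integrate by parts once (u = r, dv = 5*exp(3*r) dr).
An antiderivative is F(r) = (15*r - 5)*exp(3*r)/9.
Then F(1) - F(0) = (10*exp(3)/9) - (-5/9) = 5/9 + 10*exp(3)/9.

5/9 + 10*exp(3)/9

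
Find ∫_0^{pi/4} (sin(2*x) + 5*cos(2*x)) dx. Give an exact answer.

3

An antiderivative is F(x) = 5*sin(2*x)/2 - cos(2*x)/2.
Then F(pi/4) - F(0) = (5/2) - (-1/2) = 3.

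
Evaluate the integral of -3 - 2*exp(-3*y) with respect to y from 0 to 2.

An antiderivative is F(y) = -3*y + 2*exp(-3*y)/3.
Then F(2) - F(0) = (-6 + 2*exp(-6)/3) - (2/3) = -20/3 + 2*exp(-6)/3.

-20/3 + 2*exp(-6)/3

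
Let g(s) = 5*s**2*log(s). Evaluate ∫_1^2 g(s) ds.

-35/9 + 40*log(2)/3

Integrate by parts once (u = ln s, dv = 5*s**2 ds).
An antiderivative is F(s) = 5*s**3*(3*log(s) - 1)/9.
Then F(2) - F(1) = (-40/9 + 40*log(2)/3) - (-5/9) = -35/9 + 40*log(2)/3.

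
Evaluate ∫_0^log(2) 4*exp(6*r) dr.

42

Let u = exp(r), so du = exp(r) dr. When r = 0, u = 1; when r = log(2), u = 2.
The integral becomes 4·∫ u**5 du from 1 to 2, with antiderivative 2*u**6/3.
Back in r: F(r) = 2*exp(6*r)/3.
Then F(log(2)) - F(0) = (128/3) - (2/3) = 42.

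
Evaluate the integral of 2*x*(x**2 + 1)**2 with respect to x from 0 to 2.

Let u = x**2 + 1, so du = 2*x dx. When x = 0, u = 1; when x = 2, u = 5.
The integral becomes ∫ u**2 du from 1 to 5, with antiderivative u**3/3.
Back in x: F(x) = (x**2 + 1)**3/3.
Then F(2) - F(0) = (125/3) - (1/3) = 124/3.

124/3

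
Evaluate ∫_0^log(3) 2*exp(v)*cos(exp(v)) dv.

Let u = exp(v), so du = exp(v) dv. When v = 0, u = 1; when v = log(3), u = 3.
The integral becomes 2·∫ cos(u) du from 1 to 3, with antiderivative 2*sin(u).
Back in v: F(v) = 2*sin(exp(v)).
Then F(log(3)) - F(0) = (2*sin(3)) - (2*sin(1)) = -2*sin(1) + 2*sin(3).

-2*sin(1) + 2*sin(3)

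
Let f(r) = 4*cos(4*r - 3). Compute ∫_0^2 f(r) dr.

sin(5) + sin(3)

Let u = 4*r - 3, so du = 4 dr. When r = 0, u = -3; when r = 2, u = 5.
The integral becomes ∫ cos(u) du from -3 to 5, with antiderivative sin(u).
Back in r: F(r) = sin(4*r - 3).
Then F(2) - F(0) = (sin(5)) - (-sin(3)) = sin(5) + sin(3).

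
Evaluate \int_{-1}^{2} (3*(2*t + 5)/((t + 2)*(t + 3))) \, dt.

3*log(2) + 3*log(5)

Factor the denominator: t**2 + 5*t + 6 = (t + 3)(t + 2).
Partial fractions: 3*(2*t + 5)/((t + 2)*(t + 3)) = 3/(t + 3) + 3/(t + 2).
An antiderivative is F(t) = 3*log(t + 2) + 3*log(t + 3).
Then F(2) - F(-1) = (6*log(2) + 3*log(5)) - (log(8)) = 3*log(2) + 3*log(5).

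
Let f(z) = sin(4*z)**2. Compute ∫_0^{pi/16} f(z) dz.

-1/16 + pi/32

Use the identity sin^2(4*z) = (1 - cos(8*z))/2.
An antiderivative is F(z) = z/2 - sin(8*z)/16.
Then F(pi/16) - F(0) = (-1/16 + pi/32) - (0) = -1/16 + pi/32.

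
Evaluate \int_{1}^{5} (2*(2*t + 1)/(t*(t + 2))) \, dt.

Factor the denominator: t**2 + 2*t = (t + 2)t.
Partial fractions: 2*(2*t + 1)/(t*(t + 2)) = 3/(t + 2) + 1/t.
An antiderivative is F(t) = log(t) + 3*log(t + 2).
Then F(5) - F(1) = (log(5) + 3*log(7)) - (log(27)) = -3*log(3) + log(5) + 3*log(7).

-3*log(3) + log(5) + 3*log(7)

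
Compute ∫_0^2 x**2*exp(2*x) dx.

-1/4 + 5*exp(4)/4

Integrate by parts twice (u = x^2, dv = exp(2*x) dx).
An antiderivative is F(x) = (2*x**2 - 2*x + 1)*exp(2*x)/4.
Then F(2) - F(0) = (5*exp(4)/4) - (1/4) = -1/4 + 5*exp(4)/4.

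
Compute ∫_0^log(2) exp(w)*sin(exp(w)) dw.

Let u = exp(w), so du = exp(w) dw. When w = 0, u = 1; when w = log(2), u = 2.
The integral becomes ∫ sin(u) du from 1 to 2, with antiderivative -cos(u).
Back in w: F(w) = -cos(exp(w)).
Then F(log(2)) - F(0) = (-cos(2)) - (-cos(1)) = -cos(2) + cos(1).

-cos(2) + cos(1)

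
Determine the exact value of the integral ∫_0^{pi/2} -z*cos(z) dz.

1 - pi/2

Integrate by parts once (u = z, dv = -cos(z) dz).
An antiderivative is F(z) = -z*sin(z) - cos(z).
Then F(pi/2) - F(0) = (-pi/2) - (-1) = 1 - pi/2.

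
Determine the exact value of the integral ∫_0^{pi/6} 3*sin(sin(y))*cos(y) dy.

3 - 3*cos(1/2)

Let u = sin(y), so du = cos(y) dy. When y = 0, u = 0; when y = pi/6, u = 1/2.
The integral becomes 3·∫ sin(u) du from 0 to 1/2, with antiderivative -3*cos(u).
Back in y: F(y) = -3*cos(sin(y)).
Then F(pi/6) - F(0) = (-3*cos(1/2)) - (-3) = 3 - 3*cos(1/2).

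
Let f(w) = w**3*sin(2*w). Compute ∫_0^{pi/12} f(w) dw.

Integrate by parts 3 times (u = w^3, dv = sin(2*w) dw).
An antiderivative is F(w) = -w**3*cos(2*w)/2 + 3*w**2*sin(2*w)/4 + 3*w*cos(2*w)/4 - 3*sin(2*w)/8.
Then F(pi/12) - F(0) = (-3/16 - sqrt(3)*pi**3/6912 + pi**2/384 + sqrt(3)*pi/32) - (0) = -3/16 - sqrt(3)*pi**3/6912 + pi**2/384 + sqrt(3)*pi/32.

-3/16 - sqrt(3)*pi**3/6912 + pi**2/384 + sqrt(3)*pi/32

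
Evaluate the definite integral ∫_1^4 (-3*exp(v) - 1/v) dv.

An antiderivative is F(v) = -3*exp(v) - log(v).
Then F(4) - F(1) = (-3*exp(4) - log(4)) - (-3*exp(1)) = -3*exp(4) - log(4) + 3*exp(1).

-3*exp(4) - log(4) + 3*exp(1)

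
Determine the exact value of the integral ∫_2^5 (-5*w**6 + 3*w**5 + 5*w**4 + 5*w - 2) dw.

By the power rule, an antiderivative is F(w) = -5*w**7/7 + w**6/2 + w**5 + 5*w**2/2 - 2*w.
Then F(5) - F(2) = (-313695/7) - (-150/7) = -313545/7.

-313545/7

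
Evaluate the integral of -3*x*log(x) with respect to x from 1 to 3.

6 - 27*log(3)/2

Integrate by parts once (u = ln x, dv = -3*x dx).
An antiderivative is F(x) = -3*x**2*(2*log(x) - 1)/4.
Then F(3) - F(1) = (27/4 - 27*log(3)/2) - (3/4) = 6 - 27*log(3)/2.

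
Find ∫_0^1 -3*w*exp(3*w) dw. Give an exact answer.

Integrate by parts once (u = w, dv = -3*exp(3*w) dw).
An antiderivative is F(w) = (-3*w + 1)*exp(3*w)/3.
Then F(1) - F(0) = (-2*exp(3)/3) - (1/3) = -2*exp(3)/3 - 1/3.

-2*exp(3)/3 - 1/3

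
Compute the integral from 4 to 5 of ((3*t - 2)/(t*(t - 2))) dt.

Factor the denominator: t**2 - 2*t = t(t - 2).
Partial fractions: (3*t - 2)/(t*(t - 2)) = 1/t + 2/(t - 2).
An antiderivative is F(t) = log(t) + 2*log(t - 2).
Then F(5) - F(4) = (log(45)) - (log(16)) = log(45/16).

log(45/16)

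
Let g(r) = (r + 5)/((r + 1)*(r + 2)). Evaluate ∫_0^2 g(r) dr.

Factor the denominator: r**2 + 3*r + 2 = (r + 2)(r + 1).
Partial fractions: (r + 5)/((r + 1)*(r + 2)) = -3/(r + 2) + 4/(r + 1).
An antiderivative is F(r) = 4*log(r + 1) - 3*log(r + 2).
Then F(2) - F(0) = (log(81/64)) - (-log(8)) = log(81/8).

log(81/8)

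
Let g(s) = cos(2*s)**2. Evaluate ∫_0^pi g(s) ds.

pi/2

Use the identity cos^2(2*s) = (1 + cos(4*s))/2.
An antiderivative is F(s) = s/2 + sin(4*s)/8.
Then F(pi) - F(0) = (pi/2) - (0) = pi/2.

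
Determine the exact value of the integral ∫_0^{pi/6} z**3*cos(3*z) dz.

Integrate by parts 3 times (u = z^3, dv = cos(3*z) dz).
An antiderivative is F(z) = z**3*sin(3*z)/3 + z**2*cos(3*z)/3 - 2*z*sin(3*z)/9 - 2*cos(3*z)/27.
Then F(pi/6) - F(0) = (pi*(-24 + pi**2)/648) - (-2/27) = -pi/27 + pi**3/648 + 2/27.

-pi/27 + pi**3/648 + 2/27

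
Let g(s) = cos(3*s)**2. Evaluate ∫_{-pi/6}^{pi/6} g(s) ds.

Use the identity cos^2(3*s) = (1 + cos(6*s))/2.
An antiderivative is F(s) = s/2 + sin(6*s)/12.
Then F(pi/6) - F(-pi/6) = (pi/12) - (-pi/12) = pi/6.

pi/6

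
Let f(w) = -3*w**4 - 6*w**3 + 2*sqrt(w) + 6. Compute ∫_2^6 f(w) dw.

-32712/5 - 8*sqrt(2)/3 + 8*sqrt(6)

By the power rule, an antiderivative is F(w) = -3*w**5/5 - 3*w**4/2 + 4*w**(3/2)/3 + 6*w.
Then F(6) - F(2) = (-32868/5 + 8*sqrt(6)) - (-156/5 + 8*sqrt(2)/3) = -32712/5 - 8*sqrt(2)/3 + 8*sqrt(6).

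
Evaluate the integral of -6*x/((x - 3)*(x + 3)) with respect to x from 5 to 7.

-3*log(5) + 3*log(2)

Factor the denominator: x**2 - 9 = (x + 3)(x - 3).
Partial fractions: -6*x/((x - 3)*(x + 3)) = -3/(x + 3) - 3/(x - 3).
An antiderivative is F(x) = -3*log(x - 3) - 3*log(x + 3).
Then F(7) - F(5) = (-9*log(2) - 3*log(5)) - (-12*log(2)) = -3*log(5) + 3*log(2).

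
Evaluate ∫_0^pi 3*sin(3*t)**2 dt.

3*pi/2

Use the identity sin^2(3*t) = (1 - cos(6*t))/2.
An antiderivative is F(t) = 3*t/2 - sin(6*t)/4.
Then F(pi) - F(0) = (3*pi/2) - (0) = 3*pi/2.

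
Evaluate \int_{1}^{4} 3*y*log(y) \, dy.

-45/4 + 48*log(2)

Integrate by parts once (u = ln y, dv = 3*y dy).
An antiderivative is F(y) = 3*y**2*(2*log(y) - 1)/4.
Then F(4) - F(1) = (-12 + 48*log(2)) - (-3/4) = -45/4 + 48*log(2).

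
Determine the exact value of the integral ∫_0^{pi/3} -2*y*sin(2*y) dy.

-pi/6 - sqrt(3)/4

Integrate by parts once (u = y, dv = -2*sin(2*y) dy).
An antiderivative is F(y) = y*cos(2*y) - sin(2*y)/2.
Then F(pi/3) - F(0) = (-pi/6 - sqrt(3)/4) - (0) = -pi/6 - sqrt(3)/4.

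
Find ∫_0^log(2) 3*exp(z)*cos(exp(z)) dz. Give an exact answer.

Let u = exp(z), so du = exp(z) dz. When z = 0, u = 1; when z = log(2), u = 2.
The integral becomes 3·∫ cos(u) du from 1 to 2, with antiderivative 3*sin(u).
Back in z: F(z) = 3*sin(exp(z)).
Then F(log(2)) - F(0) = (3*sin(2)) - (3*sin(1)) = -3*sin(1) + 3*sin(2).

-3*sin(1) + 3*sin(2)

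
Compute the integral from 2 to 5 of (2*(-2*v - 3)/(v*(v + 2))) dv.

-3*log(5) - log(7) + 5*log(2)

Factor the denominator: v**2 + 2*v = (v + 2)v.
Partial fractions: 2*(-2*v - 3)/(v*(v + 2)) = -1/(v + 2) - 3/v.
An antiderivative is F(v) = -3*log(v) - log(v + 2).
Then F(5) - F(2) = (-3*log(5) - log(7)) - (-log(32)) = -3*log(5) - log(7) + 5*log(2).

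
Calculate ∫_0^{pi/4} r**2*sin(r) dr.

Integrate by parts twice (u = r^2, dv = sin(r) dr).
An antiderivative is F(r) = -r**2*cos(r) + 2*r*sin(r) + 2*cos(r).
Then F(pi/4) - F(0) = (sqrt(2)*(-pi**2 + 8*pi + 32)/32) - (2) = -2 - sqrt(2)*pi**2/32 + sqrt(2)*pi/4 + sqrt(2).

-2 - sqrt(2)*pi**2/32 + sqrt(2)*pi/4 + sqrt(2)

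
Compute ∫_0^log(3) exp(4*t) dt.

20

Let u = exp(t), so du = exp(t) dt. When t = 0, u = 1; when t = log(3), u = 3.
The integral becomes ∫ u**3 du from 1 to 3, with antiderivative u**4/4.
Back in t: F(t) = exp(4*t)/4.
Then F(log(3)) - F(0) = (81/4) - (1/4) = 20.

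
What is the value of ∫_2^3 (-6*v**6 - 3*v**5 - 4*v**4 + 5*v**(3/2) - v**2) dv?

By the power rule, an antiderivative is F(v) = -6*v**7/7 - v**6/2 + 2*v**(5/2) - 4*v**5/5 - v**3/3.
Then F(3) - F(2) = (-170973/70 + 18*sqrt(3)) - (-17848/105 + 8*sqrt(2)) = -477223/210 - 8*sqrt(2) + 18*sqrt(3).

-477223/210 - 8*sqrt(2) + 18*sqrt(3)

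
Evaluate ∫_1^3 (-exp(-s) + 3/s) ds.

An antiderivative is F(s) = 3*log(s) + exp(-s).
Then F(3) - F(1) = (exp(-3) + 3*log(3)) - (exp(-1)) = -exp(-1) + exp(-3) + 3*log(3).

-exp(-1) + exp(-3) + 3*log(3)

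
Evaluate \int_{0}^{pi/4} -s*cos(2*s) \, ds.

Integrate by parts once (u = s, dv = -cos(2*s) ds).
An antiderivative is F(s) = -s*sin(2*s)/2 - cos(2*s)/4.
Then F(pi/4) - F(0) = (-pi/8) - (-1/4) = 1/4 - pi/8.

1/4 - pi/8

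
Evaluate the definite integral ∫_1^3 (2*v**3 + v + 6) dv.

56

By the power rule, an antiderivative is F(v) = v**4/2 + v**2/2 + 6*v.
Then F(3) - F(1) = (63) - (7) = 56.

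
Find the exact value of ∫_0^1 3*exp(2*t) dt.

-3/2 + 3*exp(2)/2

An antiderivative is F(t) = 3*exp(2*t)/2.
Then F(1) - F(0) = (3*exp(2)/2) - (3/2) = -3/2 + 3*exp(2)/2.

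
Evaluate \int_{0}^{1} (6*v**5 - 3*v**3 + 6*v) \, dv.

By the power rule, an antiderivative is F(v) = v**6 - 3*v**4/4 + 3*v**2.
Then F(1) - F(0) = (13/4) - (0) = 13/4.

13/4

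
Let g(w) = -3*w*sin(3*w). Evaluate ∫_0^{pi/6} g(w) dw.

Integrate by parts once (u = w, dv = -3*sin(3*w) dw).
An antiderivative is F(w) = w*cos(3*w) - sin(3*w)/3.
Then F(pi/6) - F(0) = (-1/3) - (0) = -1/3.

-1/3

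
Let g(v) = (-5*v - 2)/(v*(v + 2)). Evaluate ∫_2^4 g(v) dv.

log(8/81)

Factor the denominator: v**2 + 2*v = (v + 2)v.
Partial fractions: (-5*v - 2)/(v*(v + 2)) = -4/(v + 2) - 1/v.
An antiderivative is F(v) = -log(v) - 4*log(v + 2).
Then F(4) - F(2) = (-4*log(3) - 6*log(2)) - (-9*log(2)) = log(8/81).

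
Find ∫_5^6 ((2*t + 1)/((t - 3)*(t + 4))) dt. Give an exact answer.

log(5/3)

Factor the denominator: t**2 + t - 12 = (t + 4)(t - 3).
Partial fractions: (2*t + 1)/((t - 3)*(t + 4)) = 1/(t + 4) + 1/(t - 3).
An antiderivative is F(t) = log(t - 3) + log(t + 4).
Then F(6) - F(5) = (log(30)) - (log(18)) = log(5/3).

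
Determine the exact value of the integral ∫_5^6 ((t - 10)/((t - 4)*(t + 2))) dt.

log(32/49)

Factor the denominator: t**2 - 2*t - 8 = (t + 2)(t - 4).
Partial fractions: (t - 10)/((t - 4)*(t + 2)) = 2/(t + 2) - 1/(t - 4).
An antiderivative is F(t) = -log(t - 4) + 2*log(t + 2).
Then F(6) - F(5) = (log(32)) - (log(49)) = log(32/49).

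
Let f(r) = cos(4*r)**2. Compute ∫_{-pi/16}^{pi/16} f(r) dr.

1/8 + pi/16

Use the identity cos^2(4*r) = (1 + cos(8*r))/2.
An antiderivative is F(r) = r/2 + sin(8*r)/16.
Then F(pi/16) - F(-pi/16) = (1/16 + pi/32) - (-pi/32 - 1/16) = 1/8 + pi/16.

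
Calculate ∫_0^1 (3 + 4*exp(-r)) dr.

7 - 4*exp(-1)

An antiderivative is F(r) = 3*r - 4*exp(-r).
Then F(1) - F(0) = (3 - 4*exp(-1)) - (-4) = 7 - 4*exp(-1).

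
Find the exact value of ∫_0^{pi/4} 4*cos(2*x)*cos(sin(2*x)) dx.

Let u = sin(2*x), so du = 2*cos(2*x) dx. When x = 0, u = 0; when x = pi/4, u = 1.
The integral becomes 2·∫ cos(u) du from 0 to 1, with antiderivative 2*sin(u).
Back in x: F(x) = 2*sin(sin(2*x)).
Then F(pi/4) - F(0) = (2*sin(1)) - (0) = 2*sin(1).

2*sin(1)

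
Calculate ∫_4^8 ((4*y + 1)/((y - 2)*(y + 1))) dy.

Factor the denominator: y**2 - y - 2 = (y + 1)(y - 2).
Partial fractions: (4*y + 1)/((y - 2)*(y + 1)) = 1/(y + 1) + 3/(y - 2).
An antiderivative is F(y) = 3*log(y - 2) + log(y + 1).
Then F(8) - F(4) = (3*log(2) + 5*log(3)) - (log(40)) = -log(5) + 5*log(3).

-log(5) + 5*log(3)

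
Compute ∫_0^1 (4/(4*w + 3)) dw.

log(7/3)

An antiderivative is F(w) = log(4*w + 3).
Then F(1) - F(0) = (log(7)) - (log(3)) = log(7/3).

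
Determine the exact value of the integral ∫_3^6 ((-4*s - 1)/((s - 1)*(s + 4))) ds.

-4*log(5) - 2*log(2) + 3*log(7)

Factor the denominator: s**2 + 3*s - 4 = (s + 4)(s - 1).
Partial fractions: (-4*s - 1)/((s - 1)*(s + 4)) = -3/(s + 4) - 1/(s - 1).
An antiderivative is F(s) = -log(s - 1) - 3*log(s + 4).
Then F(6) - F(3) = (-4*log(5) - 3*log(2)) - (-3*log(7) - log(2)) = -4*log(5) - 2*log(2) + 3*log(7).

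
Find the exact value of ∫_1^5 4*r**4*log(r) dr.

-12496/25 + 2500*log(5)

Integrate by parts once (u = ln r, dv = 4*r**4 dr).
An antiderivative is F(r) = 4*r**5*(5*log(r) - 1)/25.
Then F(5) - F(1) = (-500 + 2500*log(5)) - (-4/25) = -12496/25 + 2500*log(5).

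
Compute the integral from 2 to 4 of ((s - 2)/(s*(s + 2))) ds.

Factor the denominator: s**2 + 2*s = (s + 2)s.
Partial fractions: (s - 2)/(s*(s + 2)) = 2/(s + 2) - 1/s.
An antiderivative is F(s) = -log(s) + 2*log(s + 2).
Then F(4) - F(2) = (log(9)) - (log(8)) = log(9/8).

log(9/8)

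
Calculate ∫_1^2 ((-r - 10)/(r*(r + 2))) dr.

Factor the denominator: r**2 + 2*r = (r + 2)r.
Partial fractions: (-r - 10)/(r*(r + 2)) = 4/(r + 2) - 5/r.
An antiderivative is F(r) = -5*log(r) + 4*log(r + 2).
Then F(2) - F(1) = (log(8)) - (log(81)) = log(8/81).

log(8/81)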